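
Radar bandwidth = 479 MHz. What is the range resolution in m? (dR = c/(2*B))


dR = 3e8 / (2 * 479000000.0) = 0.31 m

0.31 m


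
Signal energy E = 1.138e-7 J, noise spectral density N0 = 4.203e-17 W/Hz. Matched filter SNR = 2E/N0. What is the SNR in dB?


SNR_lin = 2 * 1.138e-7 / 4.203e-17 = 5.415e9
SNR_dB = 10*log10(5.415e9) = 97.3 dB

97.3 dB


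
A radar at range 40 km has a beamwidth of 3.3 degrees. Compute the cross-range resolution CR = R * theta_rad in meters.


BW_rad = 0.057595865
CR = 40000 * 0.057595865 = 2303.8 m

2303.8 m


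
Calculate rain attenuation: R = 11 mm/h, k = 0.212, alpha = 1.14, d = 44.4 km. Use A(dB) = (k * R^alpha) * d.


gamma = 0.212 * 11^1.14 = 3.262297 dB/km
A = 3.262297 * 44.4 = 144.85 dB

144.85 dB


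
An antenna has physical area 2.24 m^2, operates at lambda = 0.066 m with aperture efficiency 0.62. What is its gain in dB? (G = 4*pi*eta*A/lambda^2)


G_linear = 4*pi*0.62*2.24/0.066^2 = 4006.47
G_dB = 10*log10(4006.47) = 36.0 dB

36.0 dB


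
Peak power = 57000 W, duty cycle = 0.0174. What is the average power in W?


P_avg = 57000 * 0.0174 = 991.8 W

991.8 W


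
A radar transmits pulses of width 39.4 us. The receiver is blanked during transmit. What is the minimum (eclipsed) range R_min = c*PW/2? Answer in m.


R_min = 3e8 * 39.4e-6 / 2 = 5910.0 m

5910.0 m


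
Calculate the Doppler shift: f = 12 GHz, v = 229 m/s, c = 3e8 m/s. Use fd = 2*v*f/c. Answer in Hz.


fd = 2 * 229 * 12000000000.0 / 3e8 = 18320.0 Hz

18320.0 Hz


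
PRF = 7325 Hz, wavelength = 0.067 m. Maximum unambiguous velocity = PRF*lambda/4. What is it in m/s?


V_ua = 7325 * 0.067 / 4 = 122.7 m/s

122.7 m/s


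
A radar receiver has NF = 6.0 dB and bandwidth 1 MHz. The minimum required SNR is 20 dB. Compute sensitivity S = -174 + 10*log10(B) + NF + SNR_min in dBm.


10*log10(1000000.0) = 60.0
S = -174 + 60.0 + 6.0 + 20 = -88.0 dBm

-88.0 dBm


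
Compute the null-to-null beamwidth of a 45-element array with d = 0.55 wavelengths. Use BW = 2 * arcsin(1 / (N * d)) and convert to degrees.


1/(N*d) = 1/(45*0.55) = 0.040404
BW = 2*arcsin(0.040404) = 4.6 degrees

4.6 degrees


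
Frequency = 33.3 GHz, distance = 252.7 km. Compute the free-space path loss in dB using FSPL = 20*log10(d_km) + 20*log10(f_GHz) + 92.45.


20*log10(252.7) = 48.05
20*log10(33.3) = 30.45
FSPL = 171.0 dB

171.0 dB


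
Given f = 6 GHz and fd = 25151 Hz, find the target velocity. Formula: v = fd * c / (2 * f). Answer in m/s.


v = 25151 * 3e8 / (2 * 6000000000.0) = 628.8 m/s

628.8 m/s


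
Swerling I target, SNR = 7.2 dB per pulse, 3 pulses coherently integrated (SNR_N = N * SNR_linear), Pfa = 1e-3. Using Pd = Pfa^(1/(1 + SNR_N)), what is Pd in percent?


SNR_lin = 10^(7.2/10) = 5.24807
SNR_N = 3 * 5.24807 = 15.74421
1/(1 + SNR_N) = 1/16.74421 = 0.0597221
Pd = (1e-3)^0.0597221 = 0.66196
Pd = 66.2%

66.2%


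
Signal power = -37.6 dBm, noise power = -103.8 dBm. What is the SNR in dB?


SNR = -37.6 - (-103.8) = 66.2 dB

66.2 dB


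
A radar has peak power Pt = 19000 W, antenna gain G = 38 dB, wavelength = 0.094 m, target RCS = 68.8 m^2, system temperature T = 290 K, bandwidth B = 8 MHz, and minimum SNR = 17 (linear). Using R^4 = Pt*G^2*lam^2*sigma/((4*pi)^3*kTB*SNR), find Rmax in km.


G_lin = 10^(38/10) = 6309.573445
R^4 = 19000 * 6309.573445^2 * 0.094^2 * 68.8 / ((4*pi)^3 * 1.38e-23 * 290 * 8000000.0 * 17)
R^4 = 4.25748e20 m^4
R_max = (4.25748e20)^(1/4) = 143644.2 m = 143.6 km

143.6 km


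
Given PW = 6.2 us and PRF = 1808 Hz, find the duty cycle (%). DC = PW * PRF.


DC = 6.2e-6 * 1808 * 100 = 1.12%

1.12%


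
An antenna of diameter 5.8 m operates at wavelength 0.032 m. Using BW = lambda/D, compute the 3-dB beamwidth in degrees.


BW_rad = 0.032 / 5.8 = 0.005517
BW_deg = 0.32 degrees

0.32 degrees


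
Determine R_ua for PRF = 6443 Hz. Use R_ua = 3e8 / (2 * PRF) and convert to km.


R_ua = 3e8 / (2 * 6443) = 23281.1 m = 23.3 km

23.3 km


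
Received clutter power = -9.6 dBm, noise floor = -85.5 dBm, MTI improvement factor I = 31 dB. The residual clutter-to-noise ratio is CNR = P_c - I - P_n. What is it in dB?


CNR = -9.6 - 31 - (-85.5) = 44.9 dB

44.9 dB


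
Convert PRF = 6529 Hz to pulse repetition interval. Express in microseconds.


PRI = 1/6529 = 0.0001531628 s = 153.2 us

153.2 us


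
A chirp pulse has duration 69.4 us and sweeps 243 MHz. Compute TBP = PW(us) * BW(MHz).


TBP = 69.4 * 243 = 16864.2

16864.2


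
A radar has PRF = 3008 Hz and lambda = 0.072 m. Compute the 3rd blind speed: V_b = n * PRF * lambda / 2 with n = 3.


V_blind = 3 * 3008 * 0.072 / 2 = 324.9 m/s

324.9 m/s


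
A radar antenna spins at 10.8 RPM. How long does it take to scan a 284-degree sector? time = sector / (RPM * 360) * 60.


t = 284 / (10.8 * 360) * 60 = 4.38 s

4.38 s


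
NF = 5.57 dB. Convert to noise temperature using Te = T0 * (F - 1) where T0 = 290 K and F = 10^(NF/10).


NF_lin = 10^(5.57/10) = 3.605786
Te = 290 * (3.605786 - 1) = 755.7 K

755.7 K


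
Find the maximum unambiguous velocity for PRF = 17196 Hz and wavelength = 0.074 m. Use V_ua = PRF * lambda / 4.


V_ua = 17196 * 0.074 / 4 = 318.1 m/s

318.1 m/s


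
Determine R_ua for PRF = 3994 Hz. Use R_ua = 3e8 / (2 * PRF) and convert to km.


R_ua = 3e8 / (2 * 3994) = 37556.3 m = 37.6 km

37.6 km


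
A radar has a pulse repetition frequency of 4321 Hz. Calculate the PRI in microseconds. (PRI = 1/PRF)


PRI = 1/4321 = 0.0002314279 s = 231.4 us

231.4 us


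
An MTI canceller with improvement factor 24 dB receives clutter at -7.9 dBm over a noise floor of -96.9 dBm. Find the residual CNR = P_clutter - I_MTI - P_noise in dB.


CNR = -7.9 - 24 - (-96.9) = 65.0 dB

65.0 dB


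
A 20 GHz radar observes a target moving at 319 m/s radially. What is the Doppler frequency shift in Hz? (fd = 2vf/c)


fd = 2 * 319 * 20000000000.0 / 3e8 = 42533.3 Hz

42533.3 Hz


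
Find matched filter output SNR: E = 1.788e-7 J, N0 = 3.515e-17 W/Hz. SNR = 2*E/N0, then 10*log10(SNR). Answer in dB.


SNR_lin = 2 * 1.788e-7 / 3.515e-17 = 1.017e10
SNR_dB = 10*log10(1.017e10) = 100.1 dB

100.1 dB


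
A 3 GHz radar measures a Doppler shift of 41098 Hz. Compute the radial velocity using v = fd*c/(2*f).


v = 41098 * 3e8 / (2 * 3000000000.0) = 2054.9 m/s

2054.9 m/s


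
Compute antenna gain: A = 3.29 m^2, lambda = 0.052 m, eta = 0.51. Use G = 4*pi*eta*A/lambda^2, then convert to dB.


G_linear = 4*pi*0.51*3.29/0.052^2 = 7797.75
G_dB = 10*log10(7797.75) = 38.9 dB

38.9 dB


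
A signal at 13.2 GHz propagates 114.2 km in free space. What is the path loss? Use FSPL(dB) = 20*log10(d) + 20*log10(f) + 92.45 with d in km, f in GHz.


20*log10(114.2) = 41.15
20*log10(13.2) = 22.41
FSPL = 156.0 dB

156.0 dB


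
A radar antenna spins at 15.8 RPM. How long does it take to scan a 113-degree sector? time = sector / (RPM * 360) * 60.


t = 113 / (15.8 * 360) * 60 = 1.19 s

1.19 s


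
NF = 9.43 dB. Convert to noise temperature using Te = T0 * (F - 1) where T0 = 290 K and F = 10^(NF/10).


NF_lin = 10^(9.43/10) = 8.770008
Te = 290 * (8.770008 - 1) = 2253.3 K

2253.3 K


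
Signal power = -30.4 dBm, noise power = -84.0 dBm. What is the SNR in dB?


SNR = -30.4 - (-84.0) = 53.6 dB

53.6 dB


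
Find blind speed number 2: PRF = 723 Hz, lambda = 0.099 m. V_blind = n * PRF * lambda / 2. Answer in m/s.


V_blind = 2 * 723 * 0.099 / 2 = 71.6 m/s

71.6 m/s


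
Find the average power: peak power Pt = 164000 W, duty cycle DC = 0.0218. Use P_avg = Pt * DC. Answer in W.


P_avg = 164000 * 0.0218 = 3575.2 W

3575.2 W


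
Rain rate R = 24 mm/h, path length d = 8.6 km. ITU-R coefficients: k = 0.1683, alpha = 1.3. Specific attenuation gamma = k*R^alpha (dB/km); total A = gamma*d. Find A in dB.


gamma = 0.1683 * 24^1.3 = 10.479938 dB/km
A = 10.479938 * 8.6 = 90.13 dB

90.13 dB


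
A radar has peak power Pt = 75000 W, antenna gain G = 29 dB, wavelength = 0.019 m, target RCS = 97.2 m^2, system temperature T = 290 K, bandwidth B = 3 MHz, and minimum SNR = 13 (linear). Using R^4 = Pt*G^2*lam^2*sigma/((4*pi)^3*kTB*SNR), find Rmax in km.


G_lin = 10^(29/10) = 794.328235
R^4 = 75000 * 794.328235^2 * 0.019^2 * 97.2 / ((4*pi)^3 * 1.38e-23 * 290 * 3000000.0 * 13)
R^4 = 5.36122e18 m^4
R_max = (5.36122e18)^(1/4) = 48118.9 m = 48.1 km

48.1 km


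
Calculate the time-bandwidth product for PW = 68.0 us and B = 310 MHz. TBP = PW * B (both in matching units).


TBP = 68.0 * 310 = 21080.0

21080.0


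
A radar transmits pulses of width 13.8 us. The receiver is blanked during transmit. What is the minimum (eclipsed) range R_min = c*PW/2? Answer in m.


R_min = 3e8 * 13.8e-6 / 2 = 2070.0 m

2070.0 m


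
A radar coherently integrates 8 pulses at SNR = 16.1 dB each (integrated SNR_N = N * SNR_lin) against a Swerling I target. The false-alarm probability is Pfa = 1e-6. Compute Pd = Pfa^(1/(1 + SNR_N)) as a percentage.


SNR_lin = 10^(16.1/10) = 40.73803
SNR_N = 8 * 40.73803 = 325.90424
1/(1 + SNR_N) = 1/326.90424 = 0.003059
Pd = (1e-6)^0.003059 = 0.95862
Pd = 95.9%

95.9%


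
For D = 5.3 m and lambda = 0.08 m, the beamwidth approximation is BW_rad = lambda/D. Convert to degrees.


BW_rad = 0.08 / 5.3 = 0.015094
BW_deg = 0.86 degrees

0.86 degrees


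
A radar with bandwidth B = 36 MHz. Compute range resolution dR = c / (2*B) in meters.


dR = 3e8 / (2 * 36000000.0) = 4.17 m

4.17 m


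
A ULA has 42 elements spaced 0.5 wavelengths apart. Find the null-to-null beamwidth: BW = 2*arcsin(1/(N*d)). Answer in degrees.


1/(N*d) = 1/(42*0.5) = 0.047619
BW = 2*arcsin(0.047619) = 5.5 degrees

5.5 degrees


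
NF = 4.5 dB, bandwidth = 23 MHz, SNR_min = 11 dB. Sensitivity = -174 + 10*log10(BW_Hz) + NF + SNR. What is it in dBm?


10*log10(23000000.0) = 73.62
S = -174 + 73.62 + 4.5 + 11 = -84.9 dBm

-84.9 dBm


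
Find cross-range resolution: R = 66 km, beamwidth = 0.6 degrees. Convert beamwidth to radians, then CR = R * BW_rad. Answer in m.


BW_rad = 0.010471976
CR = 66000 * 0.010471976 = 691.2 m

691.2 m


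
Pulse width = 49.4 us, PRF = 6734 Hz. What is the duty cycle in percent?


DC = 49.4e-6 * 6734 * 100 = 33.27%

33.27%


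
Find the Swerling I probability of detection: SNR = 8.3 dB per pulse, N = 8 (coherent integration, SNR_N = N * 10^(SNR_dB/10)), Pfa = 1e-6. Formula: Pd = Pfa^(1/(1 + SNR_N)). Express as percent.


SNR_lin = 10^(8.3/10) = 6.76083
SNR_N = 8 * 6.76083 = 54.08664
1/(1 + SNR_N) = 1/55.08664 = 0.0181532
Pd = (1e-6)^0.0181532 = 0.77818
Pd = 77.8%

77.8%


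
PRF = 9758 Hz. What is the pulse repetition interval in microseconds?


PRI = 1/9758 = 0.00010248 s = 102.5 us

102.5 us


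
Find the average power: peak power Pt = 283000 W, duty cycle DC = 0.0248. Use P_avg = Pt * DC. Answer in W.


P_avg = 283000 * 0.0248 = 7018.4 W

7018.4 W


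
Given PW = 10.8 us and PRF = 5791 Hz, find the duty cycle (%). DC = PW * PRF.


DC = 10.8e-6 * 5791 * 100 = 6.25%

6.25%


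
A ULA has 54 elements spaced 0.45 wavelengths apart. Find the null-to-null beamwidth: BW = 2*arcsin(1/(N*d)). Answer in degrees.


1/(N*d) = 1/(54*0.45) = 0.041152
BW = 2*arcsin(0.041152) = 4.7 degrees

4.7 degrees


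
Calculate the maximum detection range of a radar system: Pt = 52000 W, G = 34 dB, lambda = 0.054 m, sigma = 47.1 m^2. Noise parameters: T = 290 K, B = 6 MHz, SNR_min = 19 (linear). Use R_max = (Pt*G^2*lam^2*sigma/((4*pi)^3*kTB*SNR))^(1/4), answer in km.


G_lin = 10^(34/10) = 2511.886432
R^4 = 52000 * 2511.886432^2 * 0.054^2 * 47.1 / ((4*pi)^3 * 1.38e-23 * 290 * 6000000.0 * 19)
R^4 = 4.97737e19 m^4
R_max = (4.97737e19)^(1/4) = 83994.3 m = 84.0 km

84.0 km


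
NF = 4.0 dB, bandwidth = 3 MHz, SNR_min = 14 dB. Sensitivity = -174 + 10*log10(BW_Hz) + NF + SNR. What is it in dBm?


10*log10(3000000.0) = 64.77
S = -174 + 64.77 + 4.0 + 14 = -91.2 dBm

-91.2 dBm


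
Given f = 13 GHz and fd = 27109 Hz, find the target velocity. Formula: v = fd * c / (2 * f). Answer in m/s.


v = 27109 * 3e8 / (2 * 13000000000.0) = 312.8 m/s

312.8 m/s


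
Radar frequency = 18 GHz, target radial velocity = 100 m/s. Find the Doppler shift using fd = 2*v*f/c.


fd = 2 * 100 * 18000000000.0 / 3e8 = 12000.0 Hz

12000.0 Hz


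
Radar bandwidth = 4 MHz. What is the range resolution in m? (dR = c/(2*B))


dR = 3e8 / (2 * 4000000.0) = 37.5 m

37.5 m


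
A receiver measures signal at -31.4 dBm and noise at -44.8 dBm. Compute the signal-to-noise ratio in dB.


SNR = -31.4 - (-44.8) = 13.4 dB

13.4 dB


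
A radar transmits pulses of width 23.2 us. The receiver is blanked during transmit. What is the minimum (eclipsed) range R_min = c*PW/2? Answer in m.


R_min = 3e8 * 23.2e-6 / 2 = 3480.0 m

3480.0 m


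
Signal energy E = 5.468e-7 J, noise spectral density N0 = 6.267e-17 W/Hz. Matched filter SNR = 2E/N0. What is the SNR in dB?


SNR_lin = 2 * 5.468e-7 / 6.267e-17 = 1.745e10
SNR_dB = 10*log10(1.745e10) = 102.4 dB

102.4 dB


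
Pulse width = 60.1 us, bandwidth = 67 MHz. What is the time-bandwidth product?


TBP = 60.1 * 67 = 4026.7

4026.7


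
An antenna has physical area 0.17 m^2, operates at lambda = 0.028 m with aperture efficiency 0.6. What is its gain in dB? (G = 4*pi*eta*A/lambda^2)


G_linear = 4*pi*0.6*0.17/0.028^2 = 1634.91
G_dB = 10*log10(1634.91) = 32.1 dB

32.1 dB


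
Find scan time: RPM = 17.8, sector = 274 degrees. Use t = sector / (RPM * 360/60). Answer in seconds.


t = 274 / (17.8 * 360) * 60 = 2.57 s

2.57 s


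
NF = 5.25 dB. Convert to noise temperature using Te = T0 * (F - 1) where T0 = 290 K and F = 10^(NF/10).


NF_lin = 10^(5.25/10) = 3.349654
Te = 290 * (3.349654 - 1) = 681.4 K

681.4 K


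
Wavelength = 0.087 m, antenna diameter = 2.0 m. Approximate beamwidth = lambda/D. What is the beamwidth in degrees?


BW_rad = 0.087 / 2.0 = 0.0435
BW_deg = 2.49 degrees

2.49 degrees


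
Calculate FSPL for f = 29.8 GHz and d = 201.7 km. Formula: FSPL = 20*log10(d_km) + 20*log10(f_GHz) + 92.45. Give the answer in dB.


20*log10(201.7) = 46.09
20*log10(29.8) = 29.48
FSPL = 168.0 dB

168.0 dB


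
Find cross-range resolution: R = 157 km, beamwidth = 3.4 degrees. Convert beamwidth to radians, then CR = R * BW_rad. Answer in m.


BW_rad = 0.059341195
CR = 157000 * 0.059341195 = 9316.6 m

9316.6 m


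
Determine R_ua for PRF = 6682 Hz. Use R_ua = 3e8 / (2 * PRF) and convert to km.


R_ua = 3e8 / (2 * 6682) = 22448.4 m = 22.4 km

22.4 km


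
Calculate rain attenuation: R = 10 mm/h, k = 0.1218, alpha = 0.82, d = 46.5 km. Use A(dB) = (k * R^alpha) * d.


gamma = 0.1218 * 10^0.82 = 0.804725 dB/km
A = 0.804725 * 46.5 = 37.42 dB

37.42 dB


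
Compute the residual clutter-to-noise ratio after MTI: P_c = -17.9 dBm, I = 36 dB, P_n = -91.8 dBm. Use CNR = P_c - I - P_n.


CNR = -17.9 - 36 - (-91.8) = 37.9 dB

37.9 dB


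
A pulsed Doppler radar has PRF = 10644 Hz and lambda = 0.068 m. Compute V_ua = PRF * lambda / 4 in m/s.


V_ua = 10644 * 0.068 / 4 = 180.9 m/s

180.9 m/s


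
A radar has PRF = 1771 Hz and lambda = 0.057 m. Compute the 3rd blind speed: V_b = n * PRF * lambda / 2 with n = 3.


V_blind = 3 * 1771 * 0.057 / 2 = 151.4 m/s

151.4 m/s


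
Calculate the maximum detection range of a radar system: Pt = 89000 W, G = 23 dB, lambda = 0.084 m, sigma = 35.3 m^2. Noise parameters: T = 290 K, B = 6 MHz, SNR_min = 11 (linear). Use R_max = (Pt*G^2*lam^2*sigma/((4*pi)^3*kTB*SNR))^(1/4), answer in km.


G_lin = 10^(23/10) = 199.526231
R^4 = 89000 * 199.526231^2 * 0.084^2 * 35.3 / ((4*pi)^3 * 1.38e-23 * 290 * 6000000.0 * 11)
R^4 = 1.68373e18 m^4
R_max = (1.68373e18)^(1/4) = 36022.0 m = 36.0 km

36.0 km


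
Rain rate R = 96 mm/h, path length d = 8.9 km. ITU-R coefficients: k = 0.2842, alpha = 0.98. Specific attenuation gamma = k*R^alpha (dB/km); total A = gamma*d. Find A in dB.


gamma = 0.2842 * 96^0.98 = 24.902898 dB/km
A = 24.902898 * 8.9 = 221.64 dB

221.64 dB


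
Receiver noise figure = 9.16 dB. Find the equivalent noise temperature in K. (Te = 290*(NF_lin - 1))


NF_lin = 10^(9.16/10) = 8.241381
Te = 290 * (8.241381 - 1) = 2100.0 K

2100.0 K


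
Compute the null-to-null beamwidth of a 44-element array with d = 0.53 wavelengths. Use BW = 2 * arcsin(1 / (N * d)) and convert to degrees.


1/(N*d) = 1/(44*0.53) = 0.042882
BW = 2*arcsin(0.042882) = 4.9 degrees

4.9 degrees


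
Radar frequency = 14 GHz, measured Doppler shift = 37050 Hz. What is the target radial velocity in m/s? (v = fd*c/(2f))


v = 37050 * 3e8 / (2 * 14000000000.0) = 397.0 m/s

397.0 m/s


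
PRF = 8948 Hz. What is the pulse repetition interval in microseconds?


PRI = 1/8948 = 0.0001117568 s = 111.8 us

111.8 us


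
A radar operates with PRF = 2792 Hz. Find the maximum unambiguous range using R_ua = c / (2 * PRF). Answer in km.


R_ua = 3e8 / (2 * 2792) = 53724.9 m = 53.7 km

53.7 km


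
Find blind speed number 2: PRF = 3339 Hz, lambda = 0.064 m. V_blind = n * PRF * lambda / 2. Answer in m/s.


V_blind = 2 * 3339 * 0.064 / 2 = 213.7 m/s

213.7 m/s


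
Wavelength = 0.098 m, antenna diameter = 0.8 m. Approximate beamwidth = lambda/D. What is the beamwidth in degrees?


BW_rad = 0.098 / 0.8 = 0.1225
BW_deg = 7.02 degrees

7.02 degrees


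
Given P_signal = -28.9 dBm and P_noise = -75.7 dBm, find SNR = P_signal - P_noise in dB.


SNR = -28.9 - (-75.7) = 46.8 dB

46.8 dB


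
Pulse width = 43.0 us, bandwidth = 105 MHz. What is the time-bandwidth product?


TBP = 43.0 * 105 = 4515.0

4515.0


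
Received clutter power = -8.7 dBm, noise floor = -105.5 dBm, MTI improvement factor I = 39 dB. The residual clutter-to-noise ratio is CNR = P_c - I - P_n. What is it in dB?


CNR = -8.7 - 39 - (-105.5) = 57.8 dB

57.8 dB


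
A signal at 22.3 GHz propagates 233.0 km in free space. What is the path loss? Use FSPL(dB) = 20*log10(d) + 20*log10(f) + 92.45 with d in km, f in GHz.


20*log10(233.0) = 47.35
20*log10(22.3) = 26.97
FSPL = 166.8 dB

166.8 dB


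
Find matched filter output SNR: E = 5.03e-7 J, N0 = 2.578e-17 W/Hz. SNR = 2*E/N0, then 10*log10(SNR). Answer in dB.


SNR_lin = 2 * 5.03e-7 / 2.578e-17 = 3.902e10
SNR_dB = 10*log10(3.902e10) = 105.9 dB

105.9 dB


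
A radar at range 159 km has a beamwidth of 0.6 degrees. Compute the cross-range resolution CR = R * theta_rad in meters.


BW_rad = 0.010471976
CR = 159000 * 0.010471976 = 1665.0 m

1665.0 m


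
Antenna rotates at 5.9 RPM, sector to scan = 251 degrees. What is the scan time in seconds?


t = 251 / (5.9 * 360) * 60 = 7.09 s

7.09 s


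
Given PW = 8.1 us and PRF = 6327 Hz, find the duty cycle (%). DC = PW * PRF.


DC = 8.1e-6 * 6327 * 100 = 5.12%

5.12%


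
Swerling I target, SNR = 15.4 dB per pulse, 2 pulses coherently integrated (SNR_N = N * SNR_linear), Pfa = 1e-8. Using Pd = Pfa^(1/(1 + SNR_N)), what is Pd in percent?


SNR_lin = 10^(15.4/10) = 34.67369
SNR_N = 2 * 34.67369 = 69.34738
1/(1 + SNR_N) = 1/70.34738 = 0.0142152
Pd = (1e-8)^0.0142152 = 0.76962
Pd = 77.0%

77.0%


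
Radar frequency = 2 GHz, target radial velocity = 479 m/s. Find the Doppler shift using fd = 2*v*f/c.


fd = 2 * 479 * 2000000000.0 / 3e8 = 6386.7 Hz

6386.7 Hz


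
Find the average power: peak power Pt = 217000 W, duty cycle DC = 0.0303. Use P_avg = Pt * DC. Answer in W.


P_avg = 217000 * 0.0303 = 6575.1 W

6575.1 W


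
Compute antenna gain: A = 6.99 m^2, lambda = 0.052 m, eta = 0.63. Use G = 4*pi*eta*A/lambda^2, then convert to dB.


G_linear = 4*pi*0.63*6.99/0.052^2 = 20465.43
G_dB = 10*log10(20465.43) = 43.1 dB

43.1 dB


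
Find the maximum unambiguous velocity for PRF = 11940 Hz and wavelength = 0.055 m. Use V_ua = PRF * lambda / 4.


V_ua = 11940 * 0.055 / 4 = 164.2 m/s

164.2 m/s


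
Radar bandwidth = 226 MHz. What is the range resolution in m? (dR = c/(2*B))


dR = 3e8 / (2 * 226000000.0) = 0.66 m

0.66 m


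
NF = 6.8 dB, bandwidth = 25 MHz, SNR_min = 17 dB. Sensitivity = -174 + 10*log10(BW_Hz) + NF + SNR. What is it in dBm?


10*log10(25000000.0) = 73.98
S = -174 + 73.98 + 6.8 + 17 = -76.2 dBm

-76.2 dBm


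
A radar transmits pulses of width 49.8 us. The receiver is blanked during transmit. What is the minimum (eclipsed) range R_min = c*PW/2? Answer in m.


R_min = 3e8 * 49.8e-6 / 2 = 7470.0 m

7470.0 m


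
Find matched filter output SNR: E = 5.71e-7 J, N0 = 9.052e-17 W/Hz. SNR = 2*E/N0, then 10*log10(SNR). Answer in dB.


SNR_lin = 2 * 5.71e-7 / 9.052e-17 = 1.262e10
SNR_dB = 10*log10(1.262e10) = 101.0 dB

101.0 dB


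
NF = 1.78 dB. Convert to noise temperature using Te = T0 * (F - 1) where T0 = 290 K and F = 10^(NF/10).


NF_lin = 10^(1.78/10) = 1.506607
Te = 290 * (1.506607 - 1) = 146.9 K

146.9 K


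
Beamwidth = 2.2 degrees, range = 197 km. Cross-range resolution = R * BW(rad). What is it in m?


BW_rad = 0.038397244
CR = 197000 * 0.038397244 = 7564.3 m

7564.3 m


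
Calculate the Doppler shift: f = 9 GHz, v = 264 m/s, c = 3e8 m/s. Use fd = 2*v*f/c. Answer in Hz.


fd = 2 * 264 * 9000000000.0 / 3e8 = 15840.0 Hz

15840.0 Hz


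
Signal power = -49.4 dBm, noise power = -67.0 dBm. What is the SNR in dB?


SNR = -49.4 - (-67.0) = 17.6 dB

17.6 dB


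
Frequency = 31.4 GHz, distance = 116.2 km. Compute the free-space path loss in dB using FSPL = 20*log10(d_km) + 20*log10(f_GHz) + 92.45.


20*log10(116.2) = 41.3
20*log10(31.4) = 29.94
FSPL = 163.7 dB

163.7 dB


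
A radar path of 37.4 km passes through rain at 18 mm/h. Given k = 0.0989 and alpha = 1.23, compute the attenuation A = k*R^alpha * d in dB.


gamma = 0.0989 * 18^1.23 = 3.46084 dB/km
A = 3.46084 * 37.4 = 129.44 dB

129.44 dB


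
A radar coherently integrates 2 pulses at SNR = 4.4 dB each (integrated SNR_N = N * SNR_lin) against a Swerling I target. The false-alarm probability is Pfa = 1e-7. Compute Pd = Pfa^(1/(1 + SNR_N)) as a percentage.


SNR_lin = 10^(4.4/10) = 2.75423
SNR_N = 2 * 2.75423 = 5.50846
1/(1 + SNR_N) = 1/6.50846 = 0.1536462
Pd = (1e-7)^0.1536462 = 0.08404
Pd = 8.4%

8.4%


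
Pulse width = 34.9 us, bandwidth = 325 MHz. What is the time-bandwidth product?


TBP = 34.9 * 325 = 11342.5

11342.5


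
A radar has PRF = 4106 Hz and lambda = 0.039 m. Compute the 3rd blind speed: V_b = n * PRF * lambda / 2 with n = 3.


V_blind = 3 * 4106 * 0.039 / 2 = 240.2 m/s

240.2 m/s


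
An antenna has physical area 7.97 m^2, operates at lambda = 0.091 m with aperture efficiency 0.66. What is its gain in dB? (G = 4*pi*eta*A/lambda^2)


G_linear = 4*pi*0.66*7.97/0.091^2 = 7982.32
G_dB = 10*log10(7982.32) = 39.0 dB

39.0 dB


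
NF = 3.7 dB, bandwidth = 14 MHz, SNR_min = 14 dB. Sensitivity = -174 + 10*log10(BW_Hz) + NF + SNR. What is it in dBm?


10*log10(14000000.0) = 71.46
S = -174 + 71.46 + 3.7 + 14 = -84.8 dBm

-84.8 dBm


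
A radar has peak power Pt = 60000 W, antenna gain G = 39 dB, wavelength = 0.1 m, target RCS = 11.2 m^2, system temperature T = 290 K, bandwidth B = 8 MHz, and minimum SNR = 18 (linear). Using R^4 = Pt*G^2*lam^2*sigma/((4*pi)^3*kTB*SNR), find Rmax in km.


G_lin = 10^(39/10) = 7943.282347
R^4 = 60000 * 7943.282347^2 * 0.1^2 * 11.2 / ((4*pi)^3 * 1.38e-23 * 290 * 8000000.0 * 18)
R^4 = 3.70766e20 m^4
R_max = (3.70766e20)^(1/4) = 138763.4 m = 138.8 km

138.8 km


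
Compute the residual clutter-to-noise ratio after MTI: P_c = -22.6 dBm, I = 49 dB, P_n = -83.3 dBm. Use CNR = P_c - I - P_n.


CNR = -22.6 - 49 - (-83.3) = 11.7 dB

11.7 dB


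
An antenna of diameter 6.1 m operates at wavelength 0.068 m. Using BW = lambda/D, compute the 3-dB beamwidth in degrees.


BW_rad = 0.068 / 6.1 = 0.011148
BW_deg = 0.64 degrees

0.64 degrees


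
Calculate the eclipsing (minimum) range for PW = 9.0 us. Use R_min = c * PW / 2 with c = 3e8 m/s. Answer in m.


R_min = 3e8 * 9.0e-6 / 2 = 1350.0 m

1350.0 m


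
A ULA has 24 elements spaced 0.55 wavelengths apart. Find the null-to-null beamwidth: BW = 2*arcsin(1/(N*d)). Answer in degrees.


1/(N*d) = 1/(24*0.55) = 0.075758
BW = 2*arcsin(0.075758) = 8.7 degrees

8.7 degrees


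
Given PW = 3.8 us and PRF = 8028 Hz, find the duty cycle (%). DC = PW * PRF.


DC = 3.8e-6 * 8028 * 100 = 3.05%

3.05%


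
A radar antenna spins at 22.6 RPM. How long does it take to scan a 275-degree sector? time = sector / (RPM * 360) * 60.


t = 275 / (22.6 * 360) * 60 = 2.03 s

2.03 s


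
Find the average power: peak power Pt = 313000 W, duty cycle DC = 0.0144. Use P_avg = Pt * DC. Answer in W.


P_avg = 313000 * 0.0144 = 4507.2 W

4507.2 W


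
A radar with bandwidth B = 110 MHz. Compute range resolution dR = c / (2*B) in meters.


dR = 3e8 / (2 * 110000000.0) = 1.36 m

1.36 m


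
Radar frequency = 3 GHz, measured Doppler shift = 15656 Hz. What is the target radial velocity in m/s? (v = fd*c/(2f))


v = 15656 * 3e8 / (2 * 3000000000.0) = 782.8 m/s

782.8 m/s


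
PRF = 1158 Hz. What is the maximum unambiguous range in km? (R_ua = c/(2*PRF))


R_ua = 3e8 / (2 * 1158) = 129533.7 m = 129.5 km

129.5 km


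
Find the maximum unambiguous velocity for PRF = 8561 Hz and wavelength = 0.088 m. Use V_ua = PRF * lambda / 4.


V_ua = 8561 * 0.088 / 4 = 188.3 m/s

188.3 m/s


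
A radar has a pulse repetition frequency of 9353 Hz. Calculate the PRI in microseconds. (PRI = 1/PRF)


PRI = 1/9353 = 0.0001069176 s = 106.9 us

106.9 us


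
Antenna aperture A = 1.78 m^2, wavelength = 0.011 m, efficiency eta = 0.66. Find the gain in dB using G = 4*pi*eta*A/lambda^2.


G_linear = 4*pi*0.66*1.78/0.011^2 = 122008.03
G_dB = 10*log10(122008.03) = 50.9 dB

50.9 dB


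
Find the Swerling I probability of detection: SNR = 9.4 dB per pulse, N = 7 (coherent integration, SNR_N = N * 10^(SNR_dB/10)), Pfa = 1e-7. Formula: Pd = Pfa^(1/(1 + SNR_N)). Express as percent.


SNR_lin = 10^(9.4/10) = 8.70964
SNR_N = 7 * 8.70964 = 60.96748
1/(1 + SNR_N) = 1/61.96748 = 0.0161375
Pd = (1e-7)^0.0161375 = 0.77097
Pd = 77.1%

77.1%


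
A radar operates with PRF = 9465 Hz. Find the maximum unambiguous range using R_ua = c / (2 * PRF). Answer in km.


R_ua = 3e8 / (2 * 9465) = 15847.9 m = 15.8 km

15.8 km


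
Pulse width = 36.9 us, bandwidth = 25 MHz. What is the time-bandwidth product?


TBP = 36.9 * 25 = 922.5

922.5


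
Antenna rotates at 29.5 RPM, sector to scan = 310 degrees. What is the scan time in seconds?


t = 310 / (29.5 * 360) * 60 = 1.75 s

1.75 s


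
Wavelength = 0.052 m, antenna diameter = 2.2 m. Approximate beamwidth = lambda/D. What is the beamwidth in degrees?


BW_rad = 0.052 / 2.2 = 0.023636
BW_deg = 1.35 degrees

1.35 degrees


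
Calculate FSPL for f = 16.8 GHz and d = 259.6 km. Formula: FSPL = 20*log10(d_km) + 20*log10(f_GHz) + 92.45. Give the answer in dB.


20*log10(259.6) = 48.29
20*log10(16.8) = 24.51
FSPL = 165.2 dB

165.2 dB


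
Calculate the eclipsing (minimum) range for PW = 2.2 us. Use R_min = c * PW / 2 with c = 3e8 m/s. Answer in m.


R_min = 3e8 * 2.2e-6 / 2 = 330.0 m

330.0 m


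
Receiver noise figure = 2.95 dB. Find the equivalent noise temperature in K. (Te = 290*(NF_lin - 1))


NF_lin = 10^(2.95/10) = 1.972423
Te = 290 * (1.972423 - 1) = 282.0 K

282.0 K


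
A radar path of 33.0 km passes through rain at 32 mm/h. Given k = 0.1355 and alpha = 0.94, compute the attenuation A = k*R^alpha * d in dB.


gamma = 0.1355 * 32^0.94 = 3.521926 dB/km
A = 3.521926 * 33.0 = 116.22 dB

116.22 dB


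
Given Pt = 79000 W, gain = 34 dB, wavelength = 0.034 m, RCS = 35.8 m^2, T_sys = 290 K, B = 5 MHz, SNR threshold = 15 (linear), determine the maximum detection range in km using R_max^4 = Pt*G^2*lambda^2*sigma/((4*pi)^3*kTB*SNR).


G_lin = 10^(34/10) = 2511.886432
R^4 = 79000 * 2511.886432^2 * 0.034^2 * 35.8 / ((4*pi)^3 * 1.38e-23 * 290 * 5000000.0 * 15)
R^4 = 3.46338e19 m^4
R_max = (3.46338e19)^(1/4) = 76714.1 m = 76.7 km

76.7 km


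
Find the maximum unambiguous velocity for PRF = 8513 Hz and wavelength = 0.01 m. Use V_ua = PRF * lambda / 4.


V_ua = 8513 * 0.01 / 4 = 21.3 m/s

21.3 m/s


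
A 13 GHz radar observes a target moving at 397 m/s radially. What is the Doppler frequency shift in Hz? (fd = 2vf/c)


fd = 2 * 397 * 13000000000.0 / 3e8 = 34406.7 Hz

34406.7 Hz


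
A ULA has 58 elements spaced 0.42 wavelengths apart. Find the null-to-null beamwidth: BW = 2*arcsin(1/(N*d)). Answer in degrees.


1/(N*d) = 1/(58*0.42) = 0.041051
BW = 2*arcsin(0.041051) = 4.7 degrees

4.7 degrees


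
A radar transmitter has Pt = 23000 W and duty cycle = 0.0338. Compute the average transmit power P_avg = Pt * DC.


P_avg = 23000 * 0.0338 = 777.4 W

777.4 W


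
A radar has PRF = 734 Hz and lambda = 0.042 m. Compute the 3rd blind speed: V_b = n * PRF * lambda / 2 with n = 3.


V_blind = 3 * 734 * 0.042 / 2 = 46.2 m/s

46.2 m/s


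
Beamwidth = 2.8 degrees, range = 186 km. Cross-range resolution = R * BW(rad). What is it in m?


BW_rad = 0.048869219
CR = 186000 * 0.048869219 = 9089.7 m

9089.7 m


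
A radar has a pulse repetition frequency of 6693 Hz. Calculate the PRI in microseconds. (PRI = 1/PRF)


PRI = 1/6693 = 0.0001494098 s = 149.4 us

149.4 us


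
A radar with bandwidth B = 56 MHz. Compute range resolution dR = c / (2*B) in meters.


dR = 3e8 / (2 * 56000000.0) = 2.68 m

2.68 m


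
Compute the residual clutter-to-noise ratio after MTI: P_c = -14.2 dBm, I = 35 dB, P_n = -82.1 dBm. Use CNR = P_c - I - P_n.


CNR = -14.2 - 35 - (-82.1) = 32.9 dB

32.9 dB


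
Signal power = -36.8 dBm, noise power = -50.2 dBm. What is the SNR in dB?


SNR = -36.8 - (-50.2) = 13.4 dB

13.4 dB


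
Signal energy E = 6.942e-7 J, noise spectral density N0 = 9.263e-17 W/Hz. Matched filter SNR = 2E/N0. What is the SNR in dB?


SNR_lin = 2 * 6.942e-7 / 9.263e-17 = 1.499e10
SNR_dB = 10*log10(1.499e10) = 101.8 dB

101.8 dB


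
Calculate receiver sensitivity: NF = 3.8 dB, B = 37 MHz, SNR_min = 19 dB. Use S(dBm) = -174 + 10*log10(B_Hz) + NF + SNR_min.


10*log10(37000000.0) = 75.68
S = -174 + 75.68 + 3.8 + 19 = -75.5 dBm

-75.5 dBm


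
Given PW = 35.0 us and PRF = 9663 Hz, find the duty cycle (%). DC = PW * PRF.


DC = 35.0e-6 * 9663 * 100 = 33.82%

33.82%


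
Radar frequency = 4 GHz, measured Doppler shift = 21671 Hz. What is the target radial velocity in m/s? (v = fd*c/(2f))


v = 21671 * 3e8 / (2 * 4000000000.0) = 812.7 m/s

812.7 m/s


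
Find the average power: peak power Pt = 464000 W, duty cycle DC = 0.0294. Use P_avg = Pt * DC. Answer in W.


P_avg = 464000 * 0.0294 = 13641.6 W

13641.6 W


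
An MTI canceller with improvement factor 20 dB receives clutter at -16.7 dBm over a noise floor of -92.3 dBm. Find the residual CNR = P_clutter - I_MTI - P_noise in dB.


CNR = -16.7 - 20 - (-92.3) = 55.6 dB

55.6 dB


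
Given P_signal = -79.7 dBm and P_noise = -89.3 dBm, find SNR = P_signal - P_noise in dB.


SNR = -79.7 - (-89.3) = 9.6 dB

9.6 dB


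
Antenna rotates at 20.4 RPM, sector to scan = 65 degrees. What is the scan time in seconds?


t = 65 / (20.4 * 360) * 60 = 0.53 s

0.53 s


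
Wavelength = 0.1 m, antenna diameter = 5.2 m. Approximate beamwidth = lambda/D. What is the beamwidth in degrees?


BW_rad = 0.1 / 5.2 = 0.019231
BW_deg = 1.1 degrees

1.1 degrees


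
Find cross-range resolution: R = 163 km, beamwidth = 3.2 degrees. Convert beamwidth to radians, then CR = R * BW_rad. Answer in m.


BW_rad = 0.055850536
CR = 163000 * 0.055850536 = 9103.6 m

9103.6 m


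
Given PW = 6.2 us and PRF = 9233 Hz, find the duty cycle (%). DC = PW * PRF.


DC = 6.2e-6 * 9233 * 100 = 5.72%

5.72%


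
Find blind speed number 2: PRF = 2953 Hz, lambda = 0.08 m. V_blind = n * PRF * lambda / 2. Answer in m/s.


V_blind = 2 * 2953 * 0.08 / 2 = 236.2 m/s

236.2 m/s


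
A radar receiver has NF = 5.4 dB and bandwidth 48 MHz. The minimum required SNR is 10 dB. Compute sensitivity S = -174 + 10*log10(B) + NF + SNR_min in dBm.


10*log10(48000000.0) = 76.81
S = -174 + 76.81 + 5.4 + 10 = -81.8 dBm

-81.8 dBm


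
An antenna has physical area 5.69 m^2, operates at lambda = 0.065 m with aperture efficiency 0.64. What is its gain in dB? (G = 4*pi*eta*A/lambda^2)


G_linear = 4*pi*0.64*5.69/0.065^2 = 10831.17
G_dB = 10*log10(10831.17) = 40.3 dB

40.3 dB


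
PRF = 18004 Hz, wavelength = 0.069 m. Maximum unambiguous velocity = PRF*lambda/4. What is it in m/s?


V_ua = 18004 * 0.069 / 4 = 310.6 m/s

310.6 m/s


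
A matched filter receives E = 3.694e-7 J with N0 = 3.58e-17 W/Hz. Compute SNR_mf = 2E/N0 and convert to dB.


SNR_lin = 2 * 3.694e-7 / 3.58e-17 = 2.064e10
SNR_dB = 10*log10(2.064e10) = 103.1 dB

103.1 dB


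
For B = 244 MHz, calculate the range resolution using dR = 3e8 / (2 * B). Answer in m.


dR = 3e8 / (2 * 244000000.0) = 0.61 m

0.61 m


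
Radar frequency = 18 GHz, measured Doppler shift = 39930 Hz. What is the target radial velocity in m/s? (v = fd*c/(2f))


v = 39930 * 3e8 / (2 * 18000000000.0) = 332.8 m/s

332.8 m/s


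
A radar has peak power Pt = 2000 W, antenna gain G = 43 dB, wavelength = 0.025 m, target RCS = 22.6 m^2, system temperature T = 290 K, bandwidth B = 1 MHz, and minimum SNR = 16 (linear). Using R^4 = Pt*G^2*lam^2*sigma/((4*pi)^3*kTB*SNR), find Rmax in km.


G_lin = 10^(43/10) = 19952.62315
R^4 = 2000 * 19952.62315^2 * 0.025^2 * 22.6 / ((4*pi)^3 * 1.38e-23 * 290 * 1000000.0 * 16)
R^4 = 8.85099e19 m^4
R_max = (8.85099e19)^(1/4) = 96994.7 m = 97.0 km

97.0 km


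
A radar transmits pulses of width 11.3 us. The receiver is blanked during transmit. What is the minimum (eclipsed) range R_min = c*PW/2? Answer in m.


R_min = 3e8 * 11.3e-6 / 2 = 1695.0 m

1695.0 m


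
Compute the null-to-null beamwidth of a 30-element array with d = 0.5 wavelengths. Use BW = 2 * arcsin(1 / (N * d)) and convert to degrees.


1/(N*d) = 1/(30*0.5) = 0.066667
BW = 2*arcsin(0.066667) = 7.6 degrees

7.6 degrees


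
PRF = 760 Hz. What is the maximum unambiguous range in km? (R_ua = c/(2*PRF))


R_ua = 3e8 / (2 * 760) = 197368.4 m = 197.4 km

197.4 km


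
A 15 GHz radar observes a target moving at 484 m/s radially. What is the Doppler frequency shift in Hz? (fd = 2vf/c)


fd = 2 * 484 * 15000000000.0 / 3e8 = 48400.0 Hz

48400.0 Hz


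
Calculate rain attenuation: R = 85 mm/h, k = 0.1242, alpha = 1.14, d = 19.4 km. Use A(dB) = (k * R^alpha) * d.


gamma = 0.1242 * 85^1.14 = 19.663425 dB/km
A = 19.663425 * 19.4 = 381.47 dB

381.47 dB


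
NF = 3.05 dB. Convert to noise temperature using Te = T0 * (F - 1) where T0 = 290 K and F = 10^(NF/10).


NF_lin = 10^(3.05/10) = 2.018366
Te = 290 * (2.018366 - 1) = 295.3 K

295.3 K


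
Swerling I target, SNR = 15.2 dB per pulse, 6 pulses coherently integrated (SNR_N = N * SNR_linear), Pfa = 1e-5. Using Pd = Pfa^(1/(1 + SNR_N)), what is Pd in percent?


SNR_lin = 10^(15.2/10) = 33.11311
SNR_N = 6 * 33.11311 = 198.67866
1/(1 + SNR_N) = 1/199.67866 = 0.005008
Pd = (1e-5)^0.005008 = 0.94397
Pd = 94.4%

94.4%


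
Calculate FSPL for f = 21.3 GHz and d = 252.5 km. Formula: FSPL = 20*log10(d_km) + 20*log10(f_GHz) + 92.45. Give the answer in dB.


20*log10(252.5) = 48.05
20*log10(21.3) = 26.57
FSPL = 167.1 dB

167.1 dB


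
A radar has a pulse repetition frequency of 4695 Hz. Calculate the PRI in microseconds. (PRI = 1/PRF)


PRI = 1/4695 = 0.0002129925 s = 213.0 us

213.0 us


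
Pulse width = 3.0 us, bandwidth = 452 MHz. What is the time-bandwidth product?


TBP = 3.0 * 452 = 1356.0

1356.0


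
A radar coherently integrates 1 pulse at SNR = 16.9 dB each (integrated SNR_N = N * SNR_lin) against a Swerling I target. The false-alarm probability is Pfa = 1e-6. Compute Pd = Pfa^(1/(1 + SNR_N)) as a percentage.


SNR_lin = 10^(16.9/10) = 48.97788
SNR_N = 1 * 48.97788 = 48.97788
1/(1 + SNR_N) = 1/49.97788 = 0.0200089
Pd = (1e-6)^0.0200089 = 0.75848
Pd = 75.8%

75.8%


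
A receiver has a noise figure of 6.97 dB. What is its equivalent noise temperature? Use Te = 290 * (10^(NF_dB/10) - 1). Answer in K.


NF_lin = 10^(6.97/10) = 4.977371
Te = 290 * (4.977371 - 1) = 1153.4 K

1153.4 K


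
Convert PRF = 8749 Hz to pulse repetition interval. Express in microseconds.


PRI = 1/8749 = 0.0001142988 s = 114.3 us

114.3 us


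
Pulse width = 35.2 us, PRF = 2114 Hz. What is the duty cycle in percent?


DC = 35.2e-6 * 2114 * 100 = 7.44%

7.44%


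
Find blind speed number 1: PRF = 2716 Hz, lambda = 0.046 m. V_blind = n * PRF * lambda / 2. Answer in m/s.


V_blind = 1 * 2716 * 0.046 / 2 = 62.5 m/s

62.5 m/s


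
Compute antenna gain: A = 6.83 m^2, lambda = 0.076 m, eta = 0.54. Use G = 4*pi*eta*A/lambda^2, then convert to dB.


G_linear = 4*pi*0.54*6.83/0.076^2 = 8024.11
G_dB = 10*log10(8024.11) = 39.0 dB

39.0 dB


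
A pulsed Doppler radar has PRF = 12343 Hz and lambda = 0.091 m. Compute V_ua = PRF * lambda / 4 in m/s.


V_ua = 12343 * 0.091 / 4 = 280.8 m/s

280.8 m/s


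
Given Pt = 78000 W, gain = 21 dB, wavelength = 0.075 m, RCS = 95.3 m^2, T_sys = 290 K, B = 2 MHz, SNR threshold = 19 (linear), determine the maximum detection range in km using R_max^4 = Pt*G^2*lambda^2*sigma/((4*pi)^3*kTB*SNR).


G_lin = 10^(21/10) = 125.892541
R^4 = 78000 * 125.892541^2 * 0.075^2 * 95.3 / ((4*pi)^3 * 1.38e-23 * 290 * 2000000.0 * 19)
R^4 = 2.19594e18 m^4
R_max = (2.19594e18)^(1/4) = 38495.1 m = 38.5 km

38.5 km


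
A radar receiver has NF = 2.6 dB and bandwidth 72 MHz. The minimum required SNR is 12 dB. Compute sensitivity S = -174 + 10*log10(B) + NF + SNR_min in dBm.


10*log10(72000000.0) = 78.57
S = -174 + 78.57 + 2.6 + 12 = -80.8 dBm

-80.8 dBm


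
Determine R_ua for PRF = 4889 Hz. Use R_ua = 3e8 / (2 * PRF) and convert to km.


R_ua = 3e8 / (2 * 4889) = 30681.1 m = 30.7 km

30.7 km


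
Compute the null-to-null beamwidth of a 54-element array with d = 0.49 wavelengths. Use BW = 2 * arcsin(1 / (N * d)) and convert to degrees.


1/(N*d) = 1/(54*0.49) = 0.037793
BW = 2*arcsin(0.037793) = 4.3 degrees

4.3 degrees


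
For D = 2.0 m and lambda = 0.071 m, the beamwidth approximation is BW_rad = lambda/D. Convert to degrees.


BW_rad = 0.071 / 2.0 = 0.0355
BW_deg = 2.03 degrees

2.03 degrees


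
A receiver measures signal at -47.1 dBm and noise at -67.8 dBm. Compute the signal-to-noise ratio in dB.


SNR = -47.1 - (-67.8) = 20.7 dB

20.7 dB


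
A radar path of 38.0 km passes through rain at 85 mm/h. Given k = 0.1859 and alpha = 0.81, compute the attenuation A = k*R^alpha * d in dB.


gamma = 0.1859 * 85^0.81 = 6.793737 dB/km
A = 6.793737 * 38.0 = 258.16 dB

258.16 dB


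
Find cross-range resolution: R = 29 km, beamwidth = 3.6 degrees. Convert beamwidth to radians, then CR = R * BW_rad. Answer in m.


BW_rad = 0.062831853
CR = 29000 * 0.062831853 = 1822.1 m

1822.1 m


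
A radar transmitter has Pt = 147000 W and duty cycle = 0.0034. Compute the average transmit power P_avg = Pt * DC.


P_avg = 147000 * 0.0034 = 499.8 W

499.8 W


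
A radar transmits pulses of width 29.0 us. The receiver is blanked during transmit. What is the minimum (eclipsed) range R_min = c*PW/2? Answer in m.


R_min = 3e8 * 29.0e-6 / 2 = 4350.0 m

4350.0 m


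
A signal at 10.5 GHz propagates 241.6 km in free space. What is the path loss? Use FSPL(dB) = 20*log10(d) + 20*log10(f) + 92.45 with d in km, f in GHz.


20*log10(241.6) = 47.66
20*log10(10.5) = 20.42
FSPL = 160.5 dB

160.5 dB


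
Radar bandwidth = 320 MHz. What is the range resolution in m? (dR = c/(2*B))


dR = 3e8 / (2 * 320000000.0) = 0.47 m

0.47 m
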